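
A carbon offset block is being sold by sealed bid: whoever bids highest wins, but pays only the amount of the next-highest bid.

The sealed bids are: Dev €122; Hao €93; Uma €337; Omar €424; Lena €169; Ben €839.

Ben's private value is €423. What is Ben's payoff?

Highest bid: Ben at €839, so Ben wins.
Second-highest bid: Omar at €424 — that is the price the winner pays.
Ben's payoff = value − price = €423 − €424 = −€1.

−€1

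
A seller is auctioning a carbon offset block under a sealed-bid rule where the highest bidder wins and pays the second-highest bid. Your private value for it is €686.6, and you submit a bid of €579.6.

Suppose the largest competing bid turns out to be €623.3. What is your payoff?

€0

Your bid €579.6 is below the highest competing bid €623.3, so you lose.
A losing bidder pays nothing and receives nothing: payoff = €0.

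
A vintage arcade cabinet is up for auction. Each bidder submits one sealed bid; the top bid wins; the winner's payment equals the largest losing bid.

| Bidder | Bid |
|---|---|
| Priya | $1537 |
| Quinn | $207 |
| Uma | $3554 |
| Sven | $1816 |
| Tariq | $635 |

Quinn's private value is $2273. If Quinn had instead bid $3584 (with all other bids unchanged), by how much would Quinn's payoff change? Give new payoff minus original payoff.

The highest bid among the other bidders is $3554; Quinn's bid doesn't change that.
Original bid $207: Quinn is not highest (top rival bid is $3554); payoff $0.
Alternative bid $3584: Quinn is highest, pays the top rival bid $3554; payoff $2273 − $3554 = −$1281.
Change in payoff = −$1281 − ($0) = −$1281.

−$1281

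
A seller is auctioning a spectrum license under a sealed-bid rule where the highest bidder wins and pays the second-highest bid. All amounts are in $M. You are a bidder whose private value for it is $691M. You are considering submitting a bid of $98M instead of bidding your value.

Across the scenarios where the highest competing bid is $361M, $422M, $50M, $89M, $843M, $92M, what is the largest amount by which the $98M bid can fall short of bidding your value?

$361M: truthful gives $330M, deviation gives $0M → loss $330M.
$422M: truthful gives $269M, deviation gives $0M → loss $269M.
$50M: same outcome either way → loss $0M.
$89M: same outcome either way → loss $0M.
$843M: same outcome either way → loss $0M.
$92M: same outcome either way → loss $0M.
Maximum loss: $330M.

$330M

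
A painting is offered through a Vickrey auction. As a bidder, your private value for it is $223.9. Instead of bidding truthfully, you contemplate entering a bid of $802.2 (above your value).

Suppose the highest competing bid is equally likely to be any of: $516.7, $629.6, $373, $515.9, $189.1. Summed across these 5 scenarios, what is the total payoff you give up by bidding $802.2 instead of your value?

$1139.6

The deviation costs you only when the competing bid falls strictly between $223.9 and $802.2; elsewhere both bids give the same outcome.
$516.7: truthful payoff $0, deviation payoff −$292.8 → loss $292.8.
$629.6: truthful payoff $0, deviation payoff −$405.7 → loss $405.7.
$373: truthful payoff $0, deviation payoff −$149.1 → loss $149.1.
$515.9: truthful payoff $0, deviation payoff −$292 → loss $292.
$189.1: outcomes coincide → loss $0.
Total loss = $292.8 + $405.7 + $149.1 + $292 = $1139.6.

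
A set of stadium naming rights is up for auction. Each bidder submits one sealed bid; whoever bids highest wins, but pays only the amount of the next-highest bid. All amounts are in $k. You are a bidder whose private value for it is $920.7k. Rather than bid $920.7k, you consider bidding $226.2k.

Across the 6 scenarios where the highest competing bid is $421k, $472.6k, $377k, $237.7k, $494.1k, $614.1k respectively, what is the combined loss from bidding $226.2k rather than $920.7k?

$2907.7k

The deviation costs you only when the competing bid falls strictly between $226.2k and $920.7k; elsewhere both bids give the same outcome.
$421k: truthful payoff $499.7k, deviation payoff $0k → loss $499.7k.
$472.6k: truthful payoff $448.1k, deviation payoff $0k → loss $448.1k.
$377k: truthful payoff $543.7k, deviation payoff $0k → loss $543.7k.
$237.7k: truthful payoff $683k, deviation payoff $0k → loss $683k.
$494.1k: truthful payoff $426.6k, deviation payoff $0k → loss $426.6k.
$614.1k: truthful payoff $306.6k, deviation payoff $0k → loss $306.6k.
Total loss = $499.7k + $448.1k + $543.7k + $683k + $426.6k + $306.6k = $2907.7k.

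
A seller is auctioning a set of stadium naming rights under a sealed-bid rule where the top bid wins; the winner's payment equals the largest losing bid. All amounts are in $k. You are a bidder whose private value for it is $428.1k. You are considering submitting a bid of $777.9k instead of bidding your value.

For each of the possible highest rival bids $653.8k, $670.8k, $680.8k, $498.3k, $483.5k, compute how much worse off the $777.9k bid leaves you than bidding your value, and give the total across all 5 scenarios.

$846.7k

The deviation costs you only when the competing bid falls strictly between $428.1k and $777.9k; elsewhere both bids give the same outcome.
$653.8k: truthful payoff $0k, deviation payoff −$225.7k → loss $225.7k.
$670.8k: truthful payoff $0k, deviation payoff −$242.7k → loss $242.7k.
$680.8k: truthful payoff $0k, deviation payoff −$252.7k → loss $252.7k.
$498.3k: truthful payoff $0k, deviation payoff −$70.2k → loss $70.2k.
$483.5k: truthful payoff $0k, deviation payoff −$55.4k → loss $55.4k.
Total loss = $225.7k + $242.7k + $252.7k + $70.2k + $55.4k = $846.7k.
Truthful bidding weakly dominates here: raising your bid can only win items priced above your value, and lowering it can only forfeit items priced below.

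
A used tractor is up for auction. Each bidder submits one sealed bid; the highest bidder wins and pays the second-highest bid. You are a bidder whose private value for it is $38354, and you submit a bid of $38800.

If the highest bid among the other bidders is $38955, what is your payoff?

$0

Your bid $38800 is below the highest competing bid $38955, so you lose.
A losing bidder pays nothing and receives nothing: payoff = $0.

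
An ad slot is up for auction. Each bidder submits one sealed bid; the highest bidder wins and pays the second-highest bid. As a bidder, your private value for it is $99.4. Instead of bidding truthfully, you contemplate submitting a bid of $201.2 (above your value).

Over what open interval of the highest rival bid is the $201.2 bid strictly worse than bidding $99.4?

If the competing bid is below $99.4, both bids win at the same price — no difference.
If it is above $201.2, both bids lose — no difference.
If it lies strictly between $99.4 and $201.2, bidding your value loses (payoff 0) while bidding $201.2 wins at a price above your value (payoff negative).
So the deviation strictly hurts on the open interval ($99.4, $201.2).
Truthful bidding weakly dominates here: raising your bid can only win items priced above your value, and lowering it can only forfeit items priced below.

($99.4, $201.2)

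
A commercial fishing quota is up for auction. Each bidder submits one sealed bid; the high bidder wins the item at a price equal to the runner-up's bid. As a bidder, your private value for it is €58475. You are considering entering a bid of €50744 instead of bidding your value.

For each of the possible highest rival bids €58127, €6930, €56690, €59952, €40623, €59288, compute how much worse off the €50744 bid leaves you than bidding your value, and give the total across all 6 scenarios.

€2133

The deviation costs you only when the competing bid falls strictly between €50744 and €58475; elsewhere both bids give the same outcome.
€58127: truthful payoff €348, deviation payoff €0 → loss €348.
€6930: outcomes coincide → loss €0.
€56690: truthful payoff €1785, deviation payoff €0 → loss €1785.
€59952: outcomes coincide → loss €0.
€40623: outcomes coincide → loss €0.
€59288: outcomes coincide → loss €0.
Total loss = €348 + €1785 = €2133.
Truthful bidding weakly dominates here: raising your bid can only win items priced above your value, and lowering it can only forfeit items priced below.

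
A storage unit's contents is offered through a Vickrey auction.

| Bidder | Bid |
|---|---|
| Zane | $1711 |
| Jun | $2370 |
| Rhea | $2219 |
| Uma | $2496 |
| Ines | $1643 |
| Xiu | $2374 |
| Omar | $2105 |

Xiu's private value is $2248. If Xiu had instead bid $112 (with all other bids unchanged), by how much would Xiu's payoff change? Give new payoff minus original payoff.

$0

The highest bid among the other bidders is $2496; Xiu's bid doesn't change that.
Original bid $2374: Xiu is not highest (top rival bid is $2496); payoff $0.
Alternative bid $112: Xiu is not highest (top rival bid is $2496); payoff $0.
Change in payoff = $0 − ($0) = $0.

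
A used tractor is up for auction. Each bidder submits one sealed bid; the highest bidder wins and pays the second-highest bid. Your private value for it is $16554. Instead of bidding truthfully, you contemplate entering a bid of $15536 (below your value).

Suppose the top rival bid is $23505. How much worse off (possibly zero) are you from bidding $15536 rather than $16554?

$0

Bidding your value $16554: you lose (since $16554 < $23505). Payoff $0.
Bidding $15536: you lose. Payoff $0.
Difference = $0 − $0 = $0; both bids lead to the same outcome because the competing bid is above both your value and your alternative bid.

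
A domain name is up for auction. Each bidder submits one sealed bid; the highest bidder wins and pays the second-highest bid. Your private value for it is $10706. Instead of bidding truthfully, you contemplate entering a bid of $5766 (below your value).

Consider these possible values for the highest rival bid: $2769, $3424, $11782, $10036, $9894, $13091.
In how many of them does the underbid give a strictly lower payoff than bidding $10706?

2

The deviation hurts exactly when the highest competing bid lies strictly between $5766 and $10706 — underbidding then forfeits a profitable win.
$2769: below both → same outcome either way.
$3424: below both → same outcome either way.
$11782: above both → same outcome either way.
$10036: inside the interval → strictly worse (loss $670).
$9894: inside the interval → strictly worse (loss $812).
$13091: above both → same outcome either way.
Count: 2.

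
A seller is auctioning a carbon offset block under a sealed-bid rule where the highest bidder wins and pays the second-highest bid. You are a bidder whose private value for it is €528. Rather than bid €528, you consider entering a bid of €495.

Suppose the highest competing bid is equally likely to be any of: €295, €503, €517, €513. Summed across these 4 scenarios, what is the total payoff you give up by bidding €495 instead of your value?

€51

The deviation costs you only when the competing bid falls strictly between €495 and €528; elsewhere both bids give the same outcome.
€295: outcomes coincide → loss €0.
€503: truthful payoff €25, deviation payoff €0 → loss €25.
€517: truthful payoff €11, deviation payoff €0 → loss €11.
€513: truthful payoff €15, deviation payoff €0 → loss €15.
Total loss = €25 + €11 + €15 = €51.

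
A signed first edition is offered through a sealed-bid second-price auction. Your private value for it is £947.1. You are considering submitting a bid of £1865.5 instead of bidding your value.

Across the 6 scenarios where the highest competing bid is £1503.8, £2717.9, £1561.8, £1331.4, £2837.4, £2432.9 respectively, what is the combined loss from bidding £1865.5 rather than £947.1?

£1555.7

The deviation costs you only when the competing bid falls strictly between £947.1 and £1865.5; elsewhere both bids give the same outcome.
£1503.8: truthful payoff £0, deviation payoff −£556.7 → loss £556.7.
£2717.9: outcomes coincide → loss £0.
£1561.8: truthful payoff £0, deviation payoff −£614.7 → loss £614.7.
£1331.4: truthful payoff £0, deviation payoff −£384.3 → loss £384.3.
£2837.4: outcomes coincide → loss £0.
£2432.9: outcomes coincide → loss £0.
Total loss = £556.7 + £614.7 + £384.3 = £1555.7.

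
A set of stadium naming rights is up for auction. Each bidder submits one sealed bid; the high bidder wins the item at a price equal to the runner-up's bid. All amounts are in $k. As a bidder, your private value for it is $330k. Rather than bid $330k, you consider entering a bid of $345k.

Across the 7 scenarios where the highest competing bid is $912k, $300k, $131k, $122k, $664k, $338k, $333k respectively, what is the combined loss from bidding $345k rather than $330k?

The deviation costs you only when the competing bid falls strictly between $330k and $345k; elsewhere both bids give the same outcome.
$912k: outcomes coincide → loss $0k.
$300k: outcomes coincide → loss $0k.
$131k: outcomes coincide → loss $0k.
$122k: outcomes coincide → loss $0k.
$664k: outcomes coincide → loss $0k.
$338k: truthful payoff $0k, deviation payoff −$8k → loss $8k.
$333k: truthful payoff $0k, deviation payoff −$3k → loss $3k.
Total loss = $8k + $3k = $11k.

$11k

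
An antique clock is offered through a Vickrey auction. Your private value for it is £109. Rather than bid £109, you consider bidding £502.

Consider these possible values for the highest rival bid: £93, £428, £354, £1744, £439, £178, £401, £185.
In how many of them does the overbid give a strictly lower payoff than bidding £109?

6

The deviation hurts exactly when the highest competing bid lies strictly between £109 and £502 — overbidding then wins at a price above your value.
£93: below both → same outcome either way.
£428: inside the interval → strictly worse (loss £319).
£354: inside the interval → strictly worse (loss £245).
£1744: above both → same outcome either way.
£439: inside the interval → strictly worse (loss £330).
£178: inside the interval → strictly worse (loss £69).
£401: inside the interval → strictly worse (loss £292).
£185: inside the interval → strictly worse (loss £76).
Count: 6.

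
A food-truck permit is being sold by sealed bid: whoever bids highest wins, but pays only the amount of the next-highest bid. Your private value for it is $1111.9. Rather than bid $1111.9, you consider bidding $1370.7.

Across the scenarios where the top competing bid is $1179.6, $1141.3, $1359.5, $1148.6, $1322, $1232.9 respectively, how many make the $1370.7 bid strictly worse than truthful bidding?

6

The deviation hurts exactly when the highest competing bid lies strictly between $1111.9 and $1370.7 — overbidding then wins at a price above your value.
$1179.6: inside the interval → strictly worse (loss $67.7).
$1141.3: inside the interval → strictly worse (loss $29.4).
$1359.5: inside the interval → strictly worse (loss $247.6).
$1148.6: inside the interval → strictly worse (loss $36.7).
$1322: inside the interval → strictly worse (loss $210.1).
$1232.9: inside the interval → strictly worse (loss $121).
Count: 6.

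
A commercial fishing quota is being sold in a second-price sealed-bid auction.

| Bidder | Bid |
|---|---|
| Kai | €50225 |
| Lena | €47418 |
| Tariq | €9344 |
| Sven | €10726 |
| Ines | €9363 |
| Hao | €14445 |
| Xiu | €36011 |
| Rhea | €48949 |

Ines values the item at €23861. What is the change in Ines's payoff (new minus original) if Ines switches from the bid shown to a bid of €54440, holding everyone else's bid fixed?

The highest bid among the other bidders is €50225; Ines's bid doesn't change that.
Original bid €9363: Ines is not highest (top rival bid is €50225); payoff €0.
Alternative bid €54440: Ines is highest, pays the top rival bid €50225; payoff €23861 − €50225 = −€26364.
Change in payoff = −€26364 − (€0) = −€26364.

−€26364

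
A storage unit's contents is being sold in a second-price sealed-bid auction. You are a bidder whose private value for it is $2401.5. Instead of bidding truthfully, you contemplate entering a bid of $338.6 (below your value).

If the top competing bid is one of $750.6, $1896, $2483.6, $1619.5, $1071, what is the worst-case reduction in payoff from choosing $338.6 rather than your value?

$750.6: truthful gives $1650.9, deviation gives $0 → loss $1650.9.
$1896: truthful gives $505.5, deviation gives $0 → loss $505.5.
$2483.6: same outcome either way → loss $0.
$1619.5: truthful gives $782, deviation gives $0 → loss $782.
$1071: truthful gives $1330.5, deviation gives $0 → loss $1330.5.
Maximum loss: $1650.9.

$1650.9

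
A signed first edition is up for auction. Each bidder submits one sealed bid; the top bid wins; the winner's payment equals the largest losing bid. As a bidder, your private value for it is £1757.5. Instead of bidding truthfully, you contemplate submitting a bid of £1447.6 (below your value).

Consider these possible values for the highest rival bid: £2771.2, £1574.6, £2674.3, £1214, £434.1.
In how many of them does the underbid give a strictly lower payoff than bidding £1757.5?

1

The deviation hurts exactly when the highest competing bid lies strictly between £1447.6 and £1757.5 — underbidding then forfeits a profitable win.
£2771.2: above both → same outcome either way.
£1574.6: inside the interval → strictly worse (loss £182.9).
£2674.3: above both → same outcome either way.
£1214: below both → same outcome either way.
£434.1: below both → same outcome either way.
Count: 1.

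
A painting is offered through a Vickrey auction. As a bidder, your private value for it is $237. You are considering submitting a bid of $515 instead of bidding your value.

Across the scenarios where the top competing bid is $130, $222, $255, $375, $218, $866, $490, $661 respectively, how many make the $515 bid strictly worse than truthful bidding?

The deviation hurts exactly when the highest competing bid lies strictly between $237 and $515 — overbidding then wins at a price above your value.
$130: below both → same outcome either way.
$222: below both → same outcome either way.
$255: inside the interval → strictly worse (loss $18).
$375: inside the interval → strictly worse (loss $138).
$218: below both → same outcome either way.
$866: above both → same outcome either way.
$490: inside the interval → strictly worse (loss $253).
$661: above both → same outcome either way.
Count: 3.

3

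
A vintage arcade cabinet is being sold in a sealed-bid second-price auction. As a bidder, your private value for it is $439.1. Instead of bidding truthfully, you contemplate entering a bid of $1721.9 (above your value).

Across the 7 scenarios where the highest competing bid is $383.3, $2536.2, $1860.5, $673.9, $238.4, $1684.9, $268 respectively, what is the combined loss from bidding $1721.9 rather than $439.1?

The deviation costs you only when the competing bid falls strictly between $439.1 and $1721.9; elsewhere both bids give the same outcome.
$383.3: outcomes coincide → loss $0.
$2536.2: outcomes coincide → loss $0.
$1860.5: outcomes coincide → loss $0.
$673.9: truthful payoff $0, deviation payoff −$234.8 → loss $234.8.
$238.4: outcomes coincide → loss $0.
$1684.9: truthful payoff $0, deviation payoff −$1245.8 → loss $1245.8.
$268: outcomes coincide → loss $0.
Total loss = $234.8 + $1245.8 = $1480.6.

$1480.6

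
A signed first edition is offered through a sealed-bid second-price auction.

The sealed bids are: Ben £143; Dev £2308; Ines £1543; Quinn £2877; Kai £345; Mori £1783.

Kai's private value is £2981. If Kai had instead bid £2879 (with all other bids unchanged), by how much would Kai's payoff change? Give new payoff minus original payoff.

The highest bid among the other bidders is £2877; Kai's bid doesn't change that.
Original bid £345: Kai is not highest (top rival bid is £2877); payoff £0.
Alternative bid £2879: Kai is highest, pays the top rival bid £2877; payoff £2981 − £2877 = £104.
Change in payoff = £104 − (£0) = £104.

£104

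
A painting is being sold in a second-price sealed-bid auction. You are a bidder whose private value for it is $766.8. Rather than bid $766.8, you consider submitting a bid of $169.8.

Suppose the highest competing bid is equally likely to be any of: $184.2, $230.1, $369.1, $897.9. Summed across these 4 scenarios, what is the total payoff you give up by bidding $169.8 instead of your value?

$1517

The deviation costs you only when the competing bid falls strictly between $169.8 and $766.8; elsewhere both bids give the same outcome.
$184.2: truthful payoff $582.6, deviation payoff $0 → loss $582.6.
$230.1: truthful payoff $536.7, deviation payoff $0 → loss $536.7.
$369.1: truthful payoff $397.7, deviation payoff $0 → loss $397.7.
$897.9: outcomes coincide → loss $0.
Total loss = $582.6 + $536.7 + $397.7 = $1517.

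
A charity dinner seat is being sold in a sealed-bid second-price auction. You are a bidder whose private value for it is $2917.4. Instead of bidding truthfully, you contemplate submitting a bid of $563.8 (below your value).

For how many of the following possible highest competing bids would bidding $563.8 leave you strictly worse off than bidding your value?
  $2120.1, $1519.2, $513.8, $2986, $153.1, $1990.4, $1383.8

4

The deviation hurts exactly when the highest competing bid lies strictly between $563.8 and $2917.4 — underbidding then forfeits a profitable win.
$2120.1: inside the interval → strictly worse (loss $797.3).
$1519.2: inside the interval → strictly worse (loss $1398.2).
$513.8: below both → same outcome either way.
$2986: above both → same outcome either way.
$153.1: below both → same outcome either way.
$1990.4: inside the interval → strictly worse (loss $927).
$1383.8: inside the interval → strictly worse (loss $1533.6).
Count: 4.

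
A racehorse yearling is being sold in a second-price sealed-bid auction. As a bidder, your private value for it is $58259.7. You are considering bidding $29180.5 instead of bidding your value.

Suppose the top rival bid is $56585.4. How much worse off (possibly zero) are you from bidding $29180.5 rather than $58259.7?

Bidding your value $58259.7: you win (since $58259.7 > $56585.4) and pay $56585.4. Payoff $1674.3.
Bidding $29180.5: you lose. Payoff $0.
The competing bid $56585.4 lies between your shaded bid and your value, so underbidding forfeits an item you could have won at a profitable price.
Loss from deviating = $1674.3 − ($0) = $1674.3.

$1674.3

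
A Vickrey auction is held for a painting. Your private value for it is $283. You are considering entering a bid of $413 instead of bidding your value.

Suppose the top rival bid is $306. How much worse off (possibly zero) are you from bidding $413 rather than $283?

$23

Bidding your value $283: you lose (since $283 < $306). Payoff $0.
Bidding $413: you win and pay $306. Payoff $283 − $306 = −$23.
The competing bid $306 lies between your value and your inflated bid, so overbidding wins an item priced above your value.
Loss from deviating = $0 − (−$23) = $23.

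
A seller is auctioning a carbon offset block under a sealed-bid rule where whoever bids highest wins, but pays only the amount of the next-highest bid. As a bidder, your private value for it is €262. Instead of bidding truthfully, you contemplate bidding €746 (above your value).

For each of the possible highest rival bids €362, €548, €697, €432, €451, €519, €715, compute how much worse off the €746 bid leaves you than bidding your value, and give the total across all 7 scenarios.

The deviation costs you only when the competing bid falls strictly between €262 and €746; elsewhere both bids give the same outcome.
€362: truthful payoff €0, deviation payoff −€100 → loss €100.
€548: truthful payoff €0, deviation payoff −€286 → loss €286.
€697: truthful payoff €0, deviation payoff −€435 → loss €435.
€432: truthful payoff €0, deviation payoff −€170 → loss €170.
€451: truthful payoff €0, deviation payoff −€189 → loss €189.
€519: truthful payoff €0, deviation payoff −€257 → loss €257.
€715: truthful payoff €0, deviation payoff −€453 → loss €453.
Total loss = €100 + €286 + €435 + €170 + €189 + €257 + €453 = €1890.
Because the price is fixed by the runner-up's bid, deviating from your value can only change a good outcome into a bad one — never the reverse.

€1890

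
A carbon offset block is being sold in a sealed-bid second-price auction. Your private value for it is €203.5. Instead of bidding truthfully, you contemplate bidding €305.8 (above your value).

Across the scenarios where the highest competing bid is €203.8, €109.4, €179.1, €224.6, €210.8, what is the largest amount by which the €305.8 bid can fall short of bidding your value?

€21.1

€203.8: truthful gives €0, deviation gives −€0.3 → loss €0.3.
€109.4: same outcome either way → loss €0.
€179.1: same outcome either way → loss €0.
€224.6: truthful gives €0, deviation gives −€21.1 → loss €21.1.
€210.8: truthful gives €0, deviation gives −€7.3 → loss €7.3.
Maximum loss: €21.1.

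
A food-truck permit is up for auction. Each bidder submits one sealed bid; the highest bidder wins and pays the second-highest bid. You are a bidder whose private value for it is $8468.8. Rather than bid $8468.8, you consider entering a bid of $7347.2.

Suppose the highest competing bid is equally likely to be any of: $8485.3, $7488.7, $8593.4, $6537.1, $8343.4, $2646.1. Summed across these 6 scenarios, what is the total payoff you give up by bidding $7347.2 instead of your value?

The deviation costs you only when the competing bid falls strictly between $7347.2 and $8468.8; elsewhere both bids give the same outcome.
$8485.3: outcomes coincide → loss $0.
$7488.7: truthful payoff $980.1, deviation payoff $0 → loss $980.1.
$8593.4: outcomes coincide → loss $0.
$6537.1: outcomes coincide → loss $0.
$8343.4: truthful payoff $125.4, deviation payoff $0 → loss $125.4.
$2646.1: outcomes coincide → loss $0.
Total loss = $980.1 + $125.4 = $1105.5.

$1105.5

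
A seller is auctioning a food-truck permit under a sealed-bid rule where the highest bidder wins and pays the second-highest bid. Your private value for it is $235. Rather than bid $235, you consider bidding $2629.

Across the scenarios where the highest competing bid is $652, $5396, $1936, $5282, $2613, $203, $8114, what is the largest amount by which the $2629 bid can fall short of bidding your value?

$652: truthful gives $0, deviation gives −$417 → loss $417.
$5396: same outcome either way → loss $0.
$1936: truthful gives $0, deviation gives −$1701 → loss $1701.
$5282: same outcome either way → loss $0.
$2613: truthful gives $0, deviation gives −$2378 → loss $2378.
$203: same outcome either way → loss $0.
$8114: same outcome either way → loss $0.
Maximum loss: $2378.

$2378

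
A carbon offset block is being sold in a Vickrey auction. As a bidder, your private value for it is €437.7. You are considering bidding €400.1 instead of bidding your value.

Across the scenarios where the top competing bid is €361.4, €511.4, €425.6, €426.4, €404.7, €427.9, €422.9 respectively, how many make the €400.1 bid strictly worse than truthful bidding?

The deviation hurts exactly when the highest competing bid lies strictly between €400.1 and €437.7 — underbidding then forfeits a profitable win.
€361.4: below both → same outcome either way.
€511.4: above both → same outcome either way.
€425.6: inside the interval → strictly worse (loss €12.1).
€426.4: inside the interval → strictly worse (loss €11.3).
€404.7: inside the interval → strictly worse (loss €33).
€427.9: inside the interval → strictly worse (loss €9.8).
€422.9: inside the interval → strictly worse (loss €14.8).
Count: 5.

5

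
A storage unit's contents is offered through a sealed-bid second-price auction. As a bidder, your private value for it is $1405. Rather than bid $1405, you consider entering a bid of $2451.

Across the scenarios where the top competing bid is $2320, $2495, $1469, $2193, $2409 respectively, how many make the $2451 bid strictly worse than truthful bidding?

The deviation hurts exactly when the highest competing bid lies strictly between $1405 and $2451 — overbidding then wins at a price above your value.
$2320: inside the interval → strictly worse (loss $915).
$2495: above both → same outcome either way.
$1469: inside the interval → strictly worse (loss $64).
$2193: inside the interval → strictly worse (loss $788).
$2409: inside the interval → strictly worse (loss $1004).
Count: 4.

4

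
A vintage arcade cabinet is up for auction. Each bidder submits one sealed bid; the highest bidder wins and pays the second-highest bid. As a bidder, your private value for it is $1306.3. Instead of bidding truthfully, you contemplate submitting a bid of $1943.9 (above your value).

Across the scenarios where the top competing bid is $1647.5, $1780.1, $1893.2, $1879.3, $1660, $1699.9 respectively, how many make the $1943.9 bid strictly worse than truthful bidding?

The deviation hurts exactly when the highest competing bid lies strictly between $1306.3 and $1943.9 — overbidding then wins at a price above your value.
$1647.5: inside the interval → strictly worse (loss $341.2).
$1780.1: inside the interval → strictly worse (loss $473.8).
$1893.2: inside the interval → strictly worse (loss $586.9).
$1879.3: inside the interval → strictly worse (loss $573).
$1660: inside the interval → strictly worse (loss $353.7).
$1699.9: inside the interval → strictly worse (loss $393.6).
Count: 6.

6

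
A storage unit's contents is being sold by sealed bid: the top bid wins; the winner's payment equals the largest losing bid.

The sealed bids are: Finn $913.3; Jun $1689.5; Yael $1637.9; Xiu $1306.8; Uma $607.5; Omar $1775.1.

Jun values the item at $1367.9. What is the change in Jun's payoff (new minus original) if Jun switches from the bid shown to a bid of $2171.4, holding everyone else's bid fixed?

The highest bid among the other bidders is $1775.1; Jun's bid doesn't change that.
Original bid $1689.5: Jun is not highest (top rival bid is $1775.1); payoff $0.
Alternative bid $2171.4: Jun is highest, pays the top rival bid $1775.1; payoff $1367.9 − $1775.1 = −$407.2.
Change in payoff = −$407.2 − ($0) = −$407.2.

−$407.2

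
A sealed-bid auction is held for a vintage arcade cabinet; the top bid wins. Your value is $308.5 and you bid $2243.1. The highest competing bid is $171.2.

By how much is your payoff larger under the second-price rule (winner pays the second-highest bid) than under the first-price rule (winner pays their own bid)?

You have the highest bid, so you win under either rule.
Second-price: pay $171.2 → payoff $137.3.
First-price: pay your own bid $2243.1 → payoff −$1934.6.
Difference = $137.3 − (−$1934.6) = $2071.9.

$2071.9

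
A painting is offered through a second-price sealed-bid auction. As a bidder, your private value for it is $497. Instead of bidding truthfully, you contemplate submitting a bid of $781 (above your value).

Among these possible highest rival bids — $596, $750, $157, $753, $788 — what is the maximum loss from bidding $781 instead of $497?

$596: truthful gives $0, deviation gives −$99 → loss $99.
$750: truthful gives $0, deviation gives −$253 → loss $253.
$157: same outcome either way → loss $0.
$753: truthful gives $0, deviation gives −$256 → loss $256.
$788: same outcome either way → loss $0.
Maximum loss: $256.

$256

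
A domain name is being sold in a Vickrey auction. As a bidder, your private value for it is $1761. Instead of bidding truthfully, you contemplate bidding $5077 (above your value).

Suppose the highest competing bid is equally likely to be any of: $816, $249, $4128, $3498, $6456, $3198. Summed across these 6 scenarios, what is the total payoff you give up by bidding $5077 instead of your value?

$5541

The deviation costs you only when the competing bid falls strictly between $1761 and $5077; elsewhere both bids give the same outcome.
$816: outcomes coincide → loss $0.
$249: outcomes coincide → loss $0.
$4128: truthful payoff $0, deviation payoff −$2367 → loss $2367.
$3498: truthful payoff $0, deviation payoff −$1737 → loss $1737.
$6456: outcomes coincide → loss $0.
$3198: truthful payoff $0, deviation payoff −$1437 → loss $1437.
Total loss = $2367 + $1737 + $1437 = $5541.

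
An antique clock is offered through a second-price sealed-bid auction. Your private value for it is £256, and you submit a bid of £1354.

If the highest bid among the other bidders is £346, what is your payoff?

Your bid £1354 exceeds the highest competing bid £346, so you win.
In a second-price auction the winner pays the second-highest bid, £346.
Payoff = value − price = £256 − £346 = −£90.

−£90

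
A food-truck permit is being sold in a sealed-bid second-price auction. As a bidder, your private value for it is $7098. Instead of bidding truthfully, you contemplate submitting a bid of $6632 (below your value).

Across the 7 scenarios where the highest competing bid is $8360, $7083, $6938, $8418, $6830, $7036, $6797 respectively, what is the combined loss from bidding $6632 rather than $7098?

$806

The deviation costs you only when the competing bid falls strictly between $6632 and $7098; elsewhere both bids give the same outcome.
$8360: outcomes coincide → loss $0.
$7083: truthful payoff $15, deviation payoff $0 → loss $15.
$6938: truthful payoff $160, deviation payoff $0 → loss $160.
$8418: outcomes coincide → loss $0.
$6830: truthful payoff $268, deviation payoff $0 → loss $268.
$7036: truthful payoff $62, deviation payoff $0 → loss $62.
$6797: truthful payoff $301, deviation payoff $0 → loss $301.
Total loss = $15 + $160 + $268 + $62 + $301 = $806.
Because the price is fixed by the runner-up's bid, deviating from your value can only change a good outcome into a bad one — never the reverse.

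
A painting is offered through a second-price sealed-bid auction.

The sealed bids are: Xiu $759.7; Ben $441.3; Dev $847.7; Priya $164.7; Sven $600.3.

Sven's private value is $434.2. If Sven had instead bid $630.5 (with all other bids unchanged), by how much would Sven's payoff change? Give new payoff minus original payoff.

$0

The highest bid among the other bidders is $847.7; Sven's bid doesn't change that.
Original bid $600.3: Sven is not highest (top rival bid is $847.7); payoff $0.
Alternative bid $630.5: Sven is not highest (top rival bid is $847.7); payoff $0.
Change in payoff = $0 − ($0) = $0.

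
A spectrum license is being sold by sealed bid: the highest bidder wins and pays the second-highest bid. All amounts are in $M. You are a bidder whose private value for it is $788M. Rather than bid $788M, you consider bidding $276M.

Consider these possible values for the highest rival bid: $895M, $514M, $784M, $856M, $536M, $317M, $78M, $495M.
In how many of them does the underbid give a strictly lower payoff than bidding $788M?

The deviation hurts exactly when the highest competing bid lies strictly between $276M and $788M — underbidding then forfeits a profitable win.
$895M: above both → same outcome either way.
$514M: inside the interval → strictly worse (loss $274M).
$784M: inside the interval → strictly worse (loss $4M).
$856M: above both → same outcome either way.
$536M: inside the interval → strictly worse (loss $252M).
$317M: inside the interval → strictly worse (loss $471M).
$78M: below both → same outcome either way.
$495M: inside the interval → strictly worse (loss $293M).
Count: 5.

5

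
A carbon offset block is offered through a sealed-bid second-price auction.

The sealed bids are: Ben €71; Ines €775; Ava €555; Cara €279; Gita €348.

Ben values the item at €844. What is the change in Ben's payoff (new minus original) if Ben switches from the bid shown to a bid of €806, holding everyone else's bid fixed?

€69

The highest bid among the other bidders is €775; Ben's bid doesn't change that.
Original bid €71: Ben is not highest (top rival bid is €775); payoff €0.
Alternative bid €806: Ben is highest, pays the top rival bid €775; payoff €844 − €775 = €69.
Change in payoff = €69 − (€0) = €69.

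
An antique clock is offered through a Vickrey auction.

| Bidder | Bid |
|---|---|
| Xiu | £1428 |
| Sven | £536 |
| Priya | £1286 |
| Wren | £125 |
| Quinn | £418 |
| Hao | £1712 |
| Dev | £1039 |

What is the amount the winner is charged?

£1428

Highest bid: Hao at £1712, so Hao wins.
Second-highest bid: Xiu at £1428 — that is the price the winner pays.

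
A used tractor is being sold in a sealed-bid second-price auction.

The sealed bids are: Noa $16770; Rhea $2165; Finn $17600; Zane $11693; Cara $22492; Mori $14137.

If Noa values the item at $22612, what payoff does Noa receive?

Highest bid: Cara at $22492, so Cara wins.
Second-highest bid: Finn at $17600 — that is the price the winner pays.
Noa did not win, so Noa pays nothing and receives nothing: payoff $0.

$0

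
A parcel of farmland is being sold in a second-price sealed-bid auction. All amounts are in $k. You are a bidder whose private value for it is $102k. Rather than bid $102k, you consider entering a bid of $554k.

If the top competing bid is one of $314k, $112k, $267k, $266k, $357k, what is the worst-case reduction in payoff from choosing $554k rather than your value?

$255k

$314k: truthful gives $0k, deviation gives −$212k → loss $212k.
$112k: truthful gives $0k, deviation gives −$10k → loss $10k.
$267k: truthful gives $0k, deviation gives −$165k → loss $165k.
$266k: truthful gives $0k, deviation gives −$164k → loss $164k.
$357k: truthful gives $0k, deviation gives −$255k → loss $255k.
Maximum loss: $255k.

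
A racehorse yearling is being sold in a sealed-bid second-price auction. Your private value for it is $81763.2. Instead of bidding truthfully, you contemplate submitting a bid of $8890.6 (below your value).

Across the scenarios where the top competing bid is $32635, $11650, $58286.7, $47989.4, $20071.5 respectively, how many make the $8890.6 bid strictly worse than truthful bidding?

The deviation hurts exactly when the highest competing bid lies strictly between $8890.6 and $81763.2 — underbidding then forfeits a profitable win.
$32635: inside the interval → strictly worse (loss $49128.2).
$11650: inside the interval → strictly worse (loss $70113.2).
$58286.7: inside the interval → strictly worse (loss $23476.5).
$47989.4: inside the interval → strictly worse (loss $33773.8).
$20071.5: inside the interval → strictly worse (loss $61691.7).
Count: 5.

5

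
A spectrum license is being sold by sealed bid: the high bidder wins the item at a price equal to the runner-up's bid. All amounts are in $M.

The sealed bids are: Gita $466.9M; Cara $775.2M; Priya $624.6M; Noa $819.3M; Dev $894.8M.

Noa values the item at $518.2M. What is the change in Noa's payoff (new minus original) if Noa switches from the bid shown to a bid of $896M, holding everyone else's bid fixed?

−$376.6M

The highest bid among the other bidders is $894.8M; Noa's bid doesn't change that.
Original bid $819.3M: Noa is not highest (top rival bid is $894.8M); payoff $0M.
Alternative bid $896M: Noa is highest, pays the top rival bid $894.8M; payoff $518.2M − $894.8M = −$376.6M.
Change in payoff = −$376.6M − ($0M) = −$376.6M.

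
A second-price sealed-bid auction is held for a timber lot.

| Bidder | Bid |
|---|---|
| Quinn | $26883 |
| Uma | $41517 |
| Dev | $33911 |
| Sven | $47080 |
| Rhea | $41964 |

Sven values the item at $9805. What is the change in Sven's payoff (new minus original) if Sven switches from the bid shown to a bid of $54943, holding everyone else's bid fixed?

The highest bid among the other bidders is $41964; Sven's bid doesn't change that.
Original bid $47080: Sven is highest, pays the top rival bid $41964; payoff $9805 − $41964 = −$32159.
Alternative bid $54943: Sven is highest, pays the top rival bid $41964; payoff $9805 − $41964 = −$32159.
Change in payoff = −$32159 − (−$32159) = $0.

$0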